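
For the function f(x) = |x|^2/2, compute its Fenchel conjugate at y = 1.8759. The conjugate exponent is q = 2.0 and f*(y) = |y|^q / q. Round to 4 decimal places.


The conjugate exponent q satisfies 1/p + 1/q = 1.
p = 2, so q = 2/(2 - 1) = 2.0
|y|^q = 1.8759^2.0 = 3.519
f*(1.8759) = 3.519 / 2.0 = 1.7595


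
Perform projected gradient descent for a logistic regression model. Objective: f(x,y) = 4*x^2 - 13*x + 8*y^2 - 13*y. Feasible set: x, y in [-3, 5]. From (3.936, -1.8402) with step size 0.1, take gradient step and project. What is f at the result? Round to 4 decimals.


Step 1: Compute gradient at (3.936, -1.8402).
grad_x = 2*4*3.936 - 13 = 18.488
grad_y = 2*8*-1.8402 - 13 = -42.4432
Step 2: Gradient step.
x_raw = 3.936 - 0.1*18.488 = 2.0872
y_raw = -1.8402 - 0.1*-42.4432 = 2.4041
Step 3: Project onto [-3, 5].
x_proj = clip(2.0872) = 2.0872
y_proj = clip(2.4041) = 2.4041
Step 4: Evaluate f.
f(2.0872, 2.4041) = 5.2768


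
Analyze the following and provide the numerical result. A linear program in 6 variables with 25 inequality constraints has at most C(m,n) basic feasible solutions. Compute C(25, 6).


Each vertex corresponds to some choice of n active constraints out of m, so the number of vertices is at most C(m, n) = m! / (n!(m-n)!).
m = 25, n = 6
Numerator: 25 * 24 * 23 * 22 * 21 * 20
Denominator: 6! = 720
C(25, 6) = 177100


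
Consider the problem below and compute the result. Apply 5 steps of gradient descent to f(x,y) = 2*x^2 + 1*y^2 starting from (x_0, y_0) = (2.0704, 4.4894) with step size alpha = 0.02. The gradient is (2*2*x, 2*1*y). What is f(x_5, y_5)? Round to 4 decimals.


Gradient descent on f(x,y) = 2*x^2 + 1*y^2.
Starting point: (2.0704, 4.4894), alpha = 0.02
Step 1: grad_x = 2*2*2.0704 = 8.2816, grad_y = 2*1*4.4894 = 8.9788
  x_1 = 2.0704 - 0.02*8.2816 = 1.9048
  y_1 = 4.4894 - 0.02*8.9788 = 4.3098
Step 2: grad_x = 2*2*1.9048 = 7.6191, grad_y = 2*1*4.3098 = 8.6196
  x_2 = 1.9048 - 0.02*7.6191 = 1.7524
  y_2 = 4.3098 - 0.02*8.6196 = 4.1374
Step 3: grad_x = 2*2*1.7524 = 7.0095, grad_y = 2*1*4.1374 = 8.2749
  x_3 = 1.7524 - 0.02*7.0095 = 1.6122
  y_3 = 4.1374 - 0.02*8.2749 = 3.9719
Step 4: grad_x = 2*2*1.6122 = 6.4488, grad_y = 2*1*3.9719 = 7.9439
  x_4 = 1.6122 - 0.02*6.4488 = 1.4832
  y_4 = 3.9719 - 0.02*7.9439 = 3.8131
Step 5: grad_x = 2*2*1.4832 = 5.9329, grad_y = 2*1*3.8131 = 7.6261
  x_5 = 1.4832 - 0.02*5.9329 = 1.3646
  y_5 = 3.8131 - 0.02*7.6261 = 3.6605
f(1.3646, 3.6605) = 2*1.3646^2 + 1*3.6605^2 = 17.1236


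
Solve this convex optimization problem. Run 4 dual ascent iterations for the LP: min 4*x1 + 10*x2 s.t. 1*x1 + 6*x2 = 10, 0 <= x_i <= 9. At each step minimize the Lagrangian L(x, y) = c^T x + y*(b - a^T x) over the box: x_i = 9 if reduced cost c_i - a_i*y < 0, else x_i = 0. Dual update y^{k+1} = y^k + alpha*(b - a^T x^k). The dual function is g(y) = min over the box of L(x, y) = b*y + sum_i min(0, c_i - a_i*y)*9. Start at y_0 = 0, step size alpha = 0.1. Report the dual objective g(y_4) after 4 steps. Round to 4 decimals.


Dual ascent for LP: min 4*x1 + 10*x2, 1*x1 + 6*x2 = 10, 0 <= x_i <= 9
Step 1: y^k = 0.0, reduced costs: (4.0, 10.0)
  x^k = (0.0, 0.0), subgradient = b - a^T x = 10.0
  y^{k+1} = 0.0 + 0.1*10.0 = 1.0
Step 2: y^k = 1.0, reduced costs: (3.0, 4.0)
  x^k = (0.0, 0.0), subgradient = b - a^T x = 10.0
  y^{k+1} = 1.0 + 0.1*10.0 = 2.0
Step 3: y^k = 2.0, reduced costs: (2.0, -2.0)
  x^k = (0.0, 9.0), subgradient = b - a^T x = -44.0
  y^{k+1} = 2.0 + 0.1*-44.0 = -2.4
Step 4: y^k = -2.4, reduced costs: (6.4, 24.4)
  x^k = (0.0, 0.0), subgradient = b - a^T x = 10.0
  y^{k+1} = -2.4 + 0.1*10.0 = -1.4
Dual objective at y_4 = -1.4: reduced costs (5.4, 18.4), box minimizer x = (0.0, 0.0)
g(y_4) = b*y + (c1 - a1*y)*x1 + (c2 - a2*y)*x2 = 10*(-1.4) + 5.4*0.0 + 18.4*0.0 = -14.0 + 0.0 + 0.0 = -14.0


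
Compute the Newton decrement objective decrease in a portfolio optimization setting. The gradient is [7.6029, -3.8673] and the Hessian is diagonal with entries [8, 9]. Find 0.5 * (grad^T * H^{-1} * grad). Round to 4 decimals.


Step 1: H is diagonal, so H^(-1) * g = [0.9504, -0.4297].
Step 2: g^T H^(-1) g = sum_i g_i^2 / H_ii
  = (7.6029)^2/8 + (-3.8673)^2/9
  = 7.2255 + 1.6618 = 8.8873
Step 3: Objective decrease = 0.5 * g^T H^(-1) g = 4.4436


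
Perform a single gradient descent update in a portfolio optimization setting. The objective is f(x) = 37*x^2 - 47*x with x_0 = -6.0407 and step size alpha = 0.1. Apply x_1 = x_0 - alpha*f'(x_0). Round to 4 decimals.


We compute the gradient at x_0 and apply the update.
f'(x) = 74*x - 47
f'(-6.0407) = 74*-6.0407 - 47 = -494.0118
x_1 = -6.0407 - 0.1*-494.0118 = 43.3605


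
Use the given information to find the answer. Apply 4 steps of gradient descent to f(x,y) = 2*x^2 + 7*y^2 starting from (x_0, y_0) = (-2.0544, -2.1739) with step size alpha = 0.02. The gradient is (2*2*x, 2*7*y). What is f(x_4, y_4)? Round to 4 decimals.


Gradient descent on f(x,y) = 2*x^2 + 7*y^2.
Starting point: (-2.0544, -2.1739), alpha = 0.02
Step 1: grad_x = 2*2*-2.0544 = -8.2176, grad_y = 2*7*-2.1739 = -30.4346
  x_1 = -2.0544 - 0.02*-8.2176 = -1.89
  y_1 = -2.1739 - 0.02*-30.4346 = -1.5652
Step 2: grad_x = 2*2*-1.89 = -7.5602, grad_y = 2*7*-1.5652 = -21.9129
  x_2 = -1.89 - 0.02*-7.5602 = -1.7388
  y_2 = -1.5652 - 0.02*-21.9129 = -1.1269
Step 3: grad_x = 2*2*-1.7388 = -6.9554, grad_y = 2*7*-1.1269 = -15.7773
  x_3 = -1.7388 - 0.02*-6.9554 = -1.5997
  y_3 = -1.1269 - 0.02*-15.7773 = -0.8114
Step 4: grad_x = 2*2*-1.5997 = -6.3989, grad_y = 2*7*-0.8114 = -11.3597
  x_4 = -1.5997 - 0.02*-6.3989 = -1.4718
  y_4 = -0.8114 - 0.02*-11.3597 = -0.5842
f(-1.4718, -0.5842) = 2*(-1.4718)^2 + 7*(-0.5842)^2 = 6.7213


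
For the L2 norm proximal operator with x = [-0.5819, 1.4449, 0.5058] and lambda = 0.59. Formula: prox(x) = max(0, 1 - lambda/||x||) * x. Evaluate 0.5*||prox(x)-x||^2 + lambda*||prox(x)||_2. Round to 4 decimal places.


Step 1: Compute ||x||.
||x|| = 1.6377
Step 2: Compute scaling factor.
scale = max(0, 1 - 0.59/1.6377) = 0.6397
Step 3: prox(x) = [-0.3723, 0.9244, 0.3236]
||prox(x)|| = 1.0477
Step 4: Proximal objective.
0.5*||prox-x||^2 = 0.1741
lambda*||prox|| = 0.6181
Total = 0.7922


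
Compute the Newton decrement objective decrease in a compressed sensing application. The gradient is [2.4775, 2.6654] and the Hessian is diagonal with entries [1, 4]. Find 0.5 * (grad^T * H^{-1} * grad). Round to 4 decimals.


Step 1: H is diagonal, so H^(-1) * g = [2.4775, 0.6664].
Step 2: g^T H^(-1) g = sum_i g_i^2 / H_ii
  = (2.4775)^2/1 + (2.6654)^2/4
  = 6.138 + 1.7761 = 7.9141
Step 3: Objective decrease = 0.5 * g^T H^(-1) g = 3.957


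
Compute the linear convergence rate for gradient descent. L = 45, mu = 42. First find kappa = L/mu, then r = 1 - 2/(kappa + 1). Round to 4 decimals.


Step 1: Compute the condition number.
kappa = L/mu = 45/42 = 1.0714
Step 2: Compute the convergence rate.
r = 1 - 2/(kappa + 1) = 1 - 2*mu/(L + mu) = (L - mu)/(L + mu) = 3/87 = 0.0345


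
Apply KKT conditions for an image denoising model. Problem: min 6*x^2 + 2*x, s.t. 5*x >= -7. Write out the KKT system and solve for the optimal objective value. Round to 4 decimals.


Step 1: Try lambda = 0 (constraint inactive).
Stationarity: 2*6*x + 2 = 0
x* = -2/(2*6) = -1/6 = -0.1667 (rounded; the exact value -1/6 is used below)
Check constraint: 5*-0.1667 = -0.8335 >= -7 -- satisfied.
Step 2: Compute optimal value.
f(x*) = 6*(-1/6)^2 + 2*(-1/6) = -0.1667


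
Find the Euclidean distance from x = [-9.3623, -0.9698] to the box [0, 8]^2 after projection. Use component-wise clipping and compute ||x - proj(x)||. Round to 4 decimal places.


Project each component onto [0, 8].
clip(-9.3623) = 0.0, clip(-0.9698) = 0.0
Projection = [0.0, 0.0]
Squared diffs: [87.6527, 0.9405]
Distance = sqrt(88.5932) = 9.4124


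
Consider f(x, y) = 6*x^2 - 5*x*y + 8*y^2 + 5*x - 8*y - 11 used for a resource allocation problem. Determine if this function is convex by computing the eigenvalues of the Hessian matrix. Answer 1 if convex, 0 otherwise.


The Hessian of f(x,y) = 6*x^2 - 5*x*y + 8*y^2 + 5*x - 8*y - 11 is:
H = [[12, -5], [-5, 16]]
Trace = 12 + 16 = 28
Determinant = 12*16 - (-5)^2 = 167
Discriminant = (28)^2 - 4*167 = 116.0
Eigenvalues: lambda_1 = 8.6148, lambda_2 = 19.3852
The function is convex.

1


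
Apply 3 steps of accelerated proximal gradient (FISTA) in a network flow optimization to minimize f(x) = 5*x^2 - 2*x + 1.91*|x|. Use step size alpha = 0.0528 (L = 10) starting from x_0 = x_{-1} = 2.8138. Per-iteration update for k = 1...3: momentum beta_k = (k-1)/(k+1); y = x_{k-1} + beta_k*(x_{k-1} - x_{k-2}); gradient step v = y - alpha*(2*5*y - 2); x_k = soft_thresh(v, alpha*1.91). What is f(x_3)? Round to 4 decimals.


FISTA on f(x) = 5*x^2 - 2*x + 1.91*|x|
L = 10, alpha = 0.0528
Iteration 1: beta = 0.0, y = 2.8138 + 0.0*(2.8138 - 2.8138) = 2.8138
  grad(y) = 26.138, v = y - alpha*grad = 1.4337
  prox(v) = soft_thresh(1.4337, 0.1008) = 1.3329
Iteration 2: beta = 0.3333, y = 1.3329 + 0.3333*(1.3329 - 2.8138) = 0.8392
  grad(y) = 6.3922, v = y - alpha*grad = 0.5017
  prox(v) = soft_thresh(0.5017, 0.1008) = 0.4009
Iteration 3: beta = 0.5, y = 0.4009 + 0.5*(0.4009 - 1.3329) = -0.0651
  grad(y) = -2.6514, v = y - alpha*grad = 0.0749
  prox(v) = soft_thresh(0.0749, 0.1008) = 0.0
f(x_3) = 5*0.0^2 - 2*0.0 + 1.91*|0.0| = 0.0


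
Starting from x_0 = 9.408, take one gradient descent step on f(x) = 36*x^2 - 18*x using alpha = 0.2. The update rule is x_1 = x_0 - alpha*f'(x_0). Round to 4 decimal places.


We compute the gradient at x_0 and apply the update.
f'(x) = 72*x - 18
f'(9.408) = 72*9.408 - 18 = 659.376
x_1 = 9.408 - 0.2*659.376 = -122.4672


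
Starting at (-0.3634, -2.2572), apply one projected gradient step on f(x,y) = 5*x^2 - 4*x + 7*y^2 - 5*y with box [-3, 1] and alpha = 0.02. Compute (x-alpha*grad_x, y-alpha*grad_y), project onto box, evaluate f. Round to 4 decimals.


Step 1: Compute gradient at (-0.3634, -2.2572).
grad_x = 2*5*-0.3634 - 4 = -7.634
grad_y = 2*7*-2.2572 - 5 = -36.6008
Step 2: Gradient step.
x_raw = -0.3634 - 0.02*-7.634 = -0.2107
y_raw = -2.2572 - 0.02*-36.6008 = -1.5252
Step 3: Project onto [-3, 1].
x_proj = clip(-0.2107) = -0.2107
y_proj = clip(-1.5252) = -1.5252
Step 4: Evaluate f.
f(-0.2107, -1.5252) = 24.9741


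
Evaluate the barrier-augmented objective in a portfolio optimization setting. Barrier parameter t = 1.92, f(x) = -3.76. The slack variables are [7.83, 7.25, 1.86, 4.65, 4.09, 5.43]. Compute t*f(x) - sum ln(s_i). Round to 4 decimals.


Step 1: Compute log-barrier.
ln values: [2.058, 1.981, 0.6206, 1.5369, 1.4085, 1.6919]
phi = -(2.058 + 1.981 + 0.6206 + 1.5369 + 1.4085 + 1.6919) = -9.2969
Step 2: Compute augmented objective.
t*f(x) = 1.92*-3.76 = -7.2192
Total = -7.2192 - 9.2969 = -16.5161


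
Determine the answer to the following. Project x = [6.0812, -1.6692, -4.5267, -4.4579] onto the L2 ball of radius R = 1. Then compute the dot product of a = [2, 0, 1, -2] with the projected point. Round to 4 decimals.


Step 1: Compute ||x|| (intermediates to 6 decimals).
||x|| = sqrt(6.0812^2 + (-1.6692)^2 + (-4.5267)^2 + (-4.4579)^2) = 8.951598
Step 2: Project.
Since ||x|| > R, scale = R/||x|| = 1/8.951598 = 0.111712, proj(x) = scale * x
proj(x) = [0.679343, -0.18647, -0.505687, -0.498001]
Step 3: Dot product.
a^T * proj(x) = 2*0.679343 + 0*(-0.18647) + 1*(-0.505687) - 2*(-0.498001) = 1.849


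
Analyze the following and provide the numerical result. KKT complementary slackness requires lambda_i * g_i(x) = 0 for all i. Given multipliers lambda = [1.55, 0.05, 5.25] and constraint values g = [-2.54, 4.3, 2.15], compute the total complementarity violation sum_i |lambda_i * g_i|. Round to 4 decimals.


KKT complementary slackness check:
lambda_1 * g_1 = 1.55 * -2.54 = -3.937
lambda_2 * g_2 = 0.05 * 4.3 = 0.215
lambda_3 * g_3 = 5.25 * 2.15 = 11.2875
Total violation = 3.937 + 0.215 + 11.2875 = 15.4395


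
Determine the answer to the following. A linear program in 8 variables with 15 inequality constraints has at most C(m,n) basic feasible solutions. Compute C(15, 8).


Each vertex corresponds to some choice of n active constraints out of m, so the number of vertices is at most C(m, n) = m! / (n!(m-n)!).
m = 15, n = 8
Numerator: 15 * 14 * 13 * 12 * 11 * 10 * 9 * 8
Denominator: 8! = 40320
C(15, 8) = 6435


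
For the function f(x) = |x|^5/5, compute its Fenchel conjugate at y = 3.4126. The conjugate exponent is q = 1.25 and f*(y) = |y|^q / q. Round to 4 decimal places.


The conjugate exponent q satisfies 1/p + 1/q = 1.
p = 5, so q = 5/(5 - 1) = 1.25
|y|^q = 3.4126^1.25 = 4.6383
f*(3.4126) = 4.6383 / 1.25 = 3.7106


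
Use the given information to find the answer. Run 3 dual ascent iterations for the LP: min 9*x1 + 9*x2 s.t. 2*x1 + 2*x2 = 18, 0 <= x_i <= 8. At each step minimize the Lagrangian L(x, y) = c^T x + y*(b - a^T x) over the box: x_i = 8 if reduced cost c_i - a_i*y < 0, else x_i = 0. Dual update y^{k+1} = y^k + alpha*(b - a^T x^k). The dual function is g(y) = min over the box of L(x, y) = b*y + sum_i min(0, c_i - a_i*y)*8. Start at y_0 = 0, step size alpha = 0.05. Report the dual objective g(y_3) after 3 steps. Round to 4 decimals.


Dual ascent for LP: min 9*x1 + 9*x2, 2*x1 + 2*x2 = 18, 0 <= x_i <= 8
Step 1: y^k = 0.0, reduced costs: (9.0, 9.0)
  x^k = (0.0, 0.0), subgradient = b - a^T x = 18.0
  y^{k+1} = 0.0 + 0.05*18.0 = 0.9
Step 2: y^k = 0.9, reduced costs: (7.2, 7.2)
  x^k = (0.0, 0.0), subgradient = b - a^T x = 18.0
  y^{k+1} = 0.9 + 0.05*18.0 = 1.8
Step 3: y^k = 1.8, reduced costs: (5.4, 5.4)
  x^k = (0.0, 0.0), subgradient = b - a^T x = 18.0
  y^{k+1} = 1.8 + 0.05*18.0 = 2.7
Dual objective at y_3 = 2.7: reduced costs (3.6, 3.6), box minimizer x = (0.0, 0.0)
g(y_3) = b*y + (c1 - a1*y)*x1 + (c2 - a2*y)*x2 = 18*2.7 + 3.6*0.0 + 3.6*0.0 = 48.6 + 0.0 + 0.0 = 48.6


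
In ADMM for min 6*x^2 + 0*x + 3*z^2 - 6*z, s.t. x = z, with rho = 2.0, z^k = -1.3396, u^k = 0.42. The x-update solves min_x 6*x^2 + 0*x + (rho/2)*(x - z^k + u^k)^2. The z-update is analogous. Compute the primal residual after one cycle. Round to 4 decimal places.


ADMM iteration with rho = 2.0, z^k = -1.3396, u^k = 0.42
Step 1: x-update.
Minimize 6*x^2 + 0*x + (2.0/2)*(x + 1.3396 + 0.42)^2
FOC: (2*6 + 2.0)*x = 0 + 2.0*(-1.3396 - 0.42)
x^{k+1} = -0.2514
Step 2: z-update.
Minimize 3*z^2 - 6*z + (2.0/2)*(-0.2514 - z + 0.42)^2
FOC: (2*3 + 2.0)*z = 6 + 2.0*(-0.2514 + 0.42)
z^{k+1} = 0.7922
Step 3: u-update.
u^{k+1} = 0.42 - 0.2514 - 0.7922 = -0.6235
Step 4: Primal residual = |-0.2514 - 0.7922| = 1.0435


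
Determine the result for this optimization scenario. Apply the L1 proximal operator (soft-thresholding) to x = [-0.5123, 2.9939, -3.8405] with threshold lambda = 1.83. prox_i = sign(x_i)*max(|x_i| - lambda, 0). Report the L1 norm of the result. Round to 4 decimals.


Soft-thresholding with lambda = 1.83:
prox(-0.5123) = sign(-0.5123)*max(|-0.5123| - 1.83, 0) = 0.0
prox(2.9939) = sign(2.9939)*max(|2.9939| - 1.83, 0) = 1.1639
prox(-3.8405) = sign(-3.8405)*max(|-3.8405| - 1.83, 0) = -2.0105
prox(x) = [0.0, 1.1639, -2.0105]
||prox(x)||_1 = 0.0 + 1.1639 + 2.0105 = 3.1744


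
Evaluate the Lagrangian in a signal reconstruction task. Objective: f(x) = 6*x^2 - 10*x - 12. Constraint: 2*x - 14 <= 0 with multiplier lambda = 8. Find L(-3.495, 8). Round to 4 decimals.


Step 1: Evaluate f(x).
f(-3.495) = 6*(-3.495)^2 - 10*(-3.495) - 12 = 96.2402
Step 2: Evaluate g(x).
g(-3.495) = 2*-3.495 - 14 = -20.99
Step 3: Compute Lagrangian.
L = 96.2402 + 8*-20.99 = -71.6799


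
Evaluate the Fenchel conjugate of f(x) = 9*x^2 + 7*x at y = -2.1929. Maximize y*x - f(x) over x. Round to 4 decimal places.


f*(y) = sup_x {y*x - a*x^2 - b*x} = sup_x {(y-b)*x - a*x^2}
FOC: (y - b) - 2a*x = 0 => x* = (y - b)/(2a)
x* = (-2.1929 - 7)/(2*9) = -0.5107
f*(-2.1929) = (y-b)^2/(4a) = (-2.1929 - 7)^2/(4*9)
= 84.5094/36 = 2.3475


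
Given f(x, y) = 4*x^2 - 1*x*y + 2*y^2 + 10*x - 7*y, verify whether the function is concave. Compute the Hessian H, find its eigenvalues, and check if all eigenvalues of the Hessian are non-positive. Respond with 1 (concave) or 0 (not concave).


The Hessian of f(x,y) = 4*x^2 - 1*x*y + 2*y^2 + 10*x - 7*y is:
H = [[8, -1], [-1, 4]]
Trace = 8 + 4 = 12
Determinant = 8*4 - (-1)^2 = 31
Discriminant = (12)^2 - 4*31 = 20.0
Eigenvalues: lambda_1 = 3.7639, lambda_2 = 8.2361
The function is not concave.

0


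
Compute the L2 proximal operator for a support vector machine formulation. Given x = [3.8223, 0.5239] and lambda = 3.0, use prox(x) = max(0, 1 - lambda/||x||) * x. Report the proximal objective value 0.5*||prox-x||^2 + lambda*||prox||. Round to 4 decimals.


Step 1: Compute ||x||.
||x|| = 3.858
Step 2: Compute scaling factor.
scale = max(0, 1 - 3.0/3.858) = 0.2224
Step 3: prox(x) = [0.8501, 0.1165]
||prox(x)|| = 0.858
Step 4: Proximal objective.
0.5*||prox-x||^2 = 4.5
lambda*||prox|| = 2.574
Total = 7.0741


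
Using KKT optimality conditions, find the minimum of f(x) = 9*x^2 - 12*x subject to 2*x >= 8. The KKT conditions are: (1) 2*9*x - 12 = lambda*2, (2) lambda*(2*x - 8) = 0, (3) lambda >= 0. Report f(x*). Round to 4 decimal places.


Step 1: Try lambda = 0 (constraint inactive).
x_unc = 12/(2*9) = 0.6667
Check: 2*0.6667 = 1.3334 < 8 -- violated!
Step 2: Constraint must be active: 2*x = 8
x* = 8/2 = 4.0
lambda = (2*9*4.0 - 12)/2 = 30.0
Step 3: Compute optimal value.
f(x*) = 9*4.0^2 - 12*4.0 = 96.0


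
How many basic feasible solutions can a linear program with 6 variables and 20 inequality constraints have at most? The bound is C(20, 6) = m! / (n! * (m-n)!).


Each vertex corresponds to some choice of n active constraints out of m, so the number of vertices is at most C(m, n) = m! / (n!(m-n)!).
m = 20, n = 6
Numerator: 20 * 19 * 18 * 17 * 16 * 15
Denominator: 6! = 720
C(20, 6) = 38760


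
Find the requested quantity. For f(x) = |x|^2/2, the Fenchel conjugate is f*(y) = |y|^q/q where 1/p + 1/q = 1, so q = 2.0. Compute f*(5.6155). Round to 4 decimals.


The conjugate exponent q satisfies 1/p + 1/q = 1.
p = 2, so q = 2/(2 - 1) = 2.0
|y|^q = 5.6155^2.0 = 31.5338
f*(5.6155) = 31.5338 / 2.0 = 15.7669


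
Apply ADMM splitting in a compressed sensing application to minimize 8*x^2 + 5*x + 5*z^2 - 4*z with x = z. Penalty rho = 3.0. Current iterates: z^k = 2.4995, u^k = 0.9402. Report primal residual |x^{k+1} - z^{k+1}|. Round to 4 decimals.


ADMM iteration with rho = 3.0, z^k = 2.4995, u^k = 0.9402
Step 1: x-update.
Minimize 8*x^2 + 5*x + (3.0/2)*(x - 2.4995 + 0.9402)^2
FOC: (2*8 + 3.0)*x = -5 + 3.0*(2.4995 - 0.9402)
x^{k+1} = -0.017
Step 2: z-update.
Minimize 5*z^2 - 4*z + (3.0/2)*(-0.017 - z + 0.9402)^2
FOC: (2*5 + 3.0)*z = 4 + 3.0*(-0.017 + 0.9402)
z^{k+1} = 0.5207
Step 3: u-update.
u^{k+1} = 0.9402 - 0.017 - 0.5207 = 0.4025
Step 4: Primal residual = |-0.017 - 0.5207| = 0.5377


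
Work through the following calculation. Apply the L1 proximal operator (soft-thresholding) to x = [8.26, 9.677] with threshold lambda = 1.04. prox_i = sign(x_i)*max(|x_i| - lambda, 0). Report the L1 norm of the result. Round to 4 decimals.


Soft-thresholding with lambda = 1.04:
prox(8.26) = sign(8.26)*max(|8.26| - 1.04, 0) = 7.22
prox(9.677) = sign(9.677)*max(|9.677| - 1.04, 0) = 8.637
prox(x) = [7.22, 8.637]
||prox(x)||_1 = 7.22 + 8.637 = 15.857


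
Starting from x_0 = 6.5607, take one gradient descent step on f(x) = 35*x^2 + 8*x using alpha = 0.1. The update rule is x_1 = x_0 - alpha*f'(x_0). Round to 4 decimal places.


We compute the gradient at x_0 and apply the update.
f'(x) = 70*x + 8
f'(6.5607) = 70*6.5607 + 8 = 467.249
x_1 = 6.5607 - 0.1*467.249 = -40.1642


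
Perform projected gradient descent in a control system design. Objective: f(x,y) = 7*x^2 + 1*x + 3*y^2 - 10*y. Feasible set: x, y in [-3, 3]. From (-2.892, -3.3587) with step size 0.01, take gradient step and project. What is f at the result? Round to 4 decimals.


Step 1: Compute gradient at (-2.892, -3.3587).
grad_x = 2*7*-2.892 + 1 = -39.488
grad_y = 2*3*-3.3587 - 10 = -30.1522
Step 2: Gradient step.
x_raw = -2.892 - 0.01*-39.488 = -2.4971
y_raw = -3.3587 - 0.01*-30.1522 = -3.0572
Step 3: Project onto [-3, 3].
x_proj = clip(-2.4971) = -2.4971
y_proj = clip(-3.0572) = -3.0
Step 4: Evaluate f.
f(-2.4971, -3.0) = 98.1521


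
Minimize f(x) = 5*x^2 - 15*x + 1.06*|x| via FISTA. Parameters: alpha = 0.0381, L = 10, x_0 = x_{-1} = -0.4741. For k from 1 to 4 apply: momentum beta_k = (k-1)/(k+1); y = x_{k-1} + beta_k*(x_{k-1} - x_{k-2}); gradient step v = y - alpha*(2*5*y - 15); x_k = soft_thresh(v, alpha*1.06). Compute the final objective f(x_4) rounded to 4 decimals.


FISTA on f(x) = 5*x^2 - 15*x + 1.06*|x|
L = 10, alpha = 0.0381
Iteration 1: beta = 0.0, y = -0.4741 + 0.0*(-0.4741 + 0.4741) = -0.4741
  grad(y) = -19.741, v = y - alpha*grad = 0.278
  prox(v) = soft_thresh(0.278, 0.0404) = 0.2376
Iteration 2: beta = 0.3333, y = 0.2376 + 0.3333*(0.2376 + 0.4741) = 0.4749
  grad(y) = -10.2511, v = y - alpha*grad = 0.8655
  prox(v) = soft_thresh(0.8655, 0.0404) = 0.8251
Iteration 3: beta = 0.5, y = 0.8251 + 0.5*(0.8251 - 0.2376) = 1.1188
  grad(y) = -3.8121, v = y - alpha*grad = 1.264
  prox(v) = soft_thresh(1.264, 0.0404) = 1.2236
Iteration 4: beta = 0.6, y = 1.2236 + 0.6*(1.2236 - 0.8251) = 1.4628
  grad(y) = -0.3721, v = y - alpha*grad = 1.477
  prox(v) = soft_thresh(1.477, 0.0404) = 1.4366
f(x_4) = 5*1.4366^2 - 15*1.4366 + 1.06*|1.4366| = -9.7071


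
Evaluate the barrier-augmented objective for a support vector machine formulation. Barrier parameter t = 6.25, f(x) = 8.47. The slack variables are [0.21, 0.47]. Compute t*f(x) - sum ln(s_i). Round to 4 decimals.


Step 1: Compute log-barrier.
ln values: [-1.5606, -0.755]
phi = -(-1.5606 - 0.755) = 2.3157
Step 2: Compute augmented objective.
t*f(x) = 6.25*8.47 = 52.9375
Total = 52.9375 + 2.3157 = 55.2532


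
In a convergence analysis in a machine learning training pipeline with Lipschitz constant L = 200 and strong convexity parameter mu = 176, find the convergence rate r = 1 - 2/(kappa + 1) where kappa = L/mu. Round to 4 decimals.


Step 1: Compute the condition number.
kappa = L/mu = 200/176 = 1.1364
Step 2: Compute the convergence rate.
r = 1 - 2/(kappa + 1) = 1 - 2*mu/(L + mu) = (L - mu)/(L + mu) = 24/376 = 0.0638


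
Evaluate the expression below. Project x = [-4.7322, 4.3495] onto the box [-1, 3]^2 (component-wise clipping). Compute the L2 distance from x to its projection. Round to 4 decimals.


Project each component onto [-1, 3].
clip(-4.7322) = -1.0, clip(4.3495) = 3.0
Projection = [-1.0, 3.0]
Squared diffs: [13.9293, 1.8212]
Distance = sqrt(15.7505) = 3.9687


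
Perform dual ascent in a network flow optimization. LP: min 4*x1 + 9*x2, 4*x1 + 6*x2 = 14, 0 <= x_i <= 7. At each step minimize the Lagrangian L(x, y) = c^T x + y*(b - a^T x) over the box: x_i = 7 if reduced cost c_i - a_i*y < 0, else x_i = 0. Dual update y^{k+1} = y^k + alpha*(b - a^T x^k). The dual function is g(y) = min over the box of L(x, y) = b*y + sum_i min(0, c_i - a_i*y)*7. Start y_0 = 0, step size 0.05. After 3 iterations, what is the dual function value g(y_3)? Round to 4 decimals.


Dual ascent for LP: min 4*x1 + 9*x2, 4*x1 + 6*x2 = 14, 0 <= x_i <= 7
Step 1: y^k = 0.0, reduced costs: (4.0, 9.0)
  x^k = (0.0, 0.0), subgradient = b - a^T x = 14.0
  y^{k+1} = 0.0 + 0.05*14.0 = 0.7
Step 2: y^k = 0.7, reduced costs: (1.2, 4.8)
  x^k = (0.0, 0.0), subgradient = b - a^T x = 14.0
  y^{k+1} = 0.7 + 0.05*14.0 = 1.4
Step 3: y^k = 1.4, reduced costs: (-1.6, 0.6)
  x^k = (7.0, 0.0), subgradient = b - a^T x = -14.0
  y^{k+1} = 1.4 + 0.05*-14.0 = 0.7
Dual objective at y_3 = 0.7: reduced costs (1.2, 4.8), box minimizer x = (0.0, 0.0)
g(y_3) = b*y + (c1 - a1*y)*x1 + (c2 - a2*y)*x2 = 14*0.7 + 1.2*0.0 + 4.8*0.0 = 9.8 + 0.0 + 0.0 = 9.8


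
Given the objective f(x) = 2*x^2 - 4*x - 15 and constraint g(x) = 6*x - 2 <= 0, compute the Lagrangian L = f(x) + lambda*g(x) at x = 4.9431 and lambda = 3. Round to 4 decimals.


Step 1: Evaluate f(x).
f(4.9431) = 2*4.9431^2 - 4*4.9431 - 15 = 14.0961
Step 2: Evaluate g(x).
g(4.9431) = 6*4.9431 - 2 = 27.6586
Step 3: Compute Lagrangian.
L = 14.0961 + 3*27.6586 = 97.0719


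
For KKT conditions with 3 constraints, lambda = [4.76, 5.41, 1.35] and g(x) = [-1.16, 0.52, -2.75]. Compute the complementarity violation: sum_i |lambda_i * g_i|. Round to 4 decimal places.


KKT complementary slackness check:
lambda_1 * g_1 = 4.76 * -1.16 = -5.5216
lambda_2 * g_2 = 5.41 * 0.52 = 2.8132
lambda_3 * g_3 = 1.35 * -2.75 = -3.7125
Total violation = 5.5216 + 2.8132 + 3.7125 = 12.0473


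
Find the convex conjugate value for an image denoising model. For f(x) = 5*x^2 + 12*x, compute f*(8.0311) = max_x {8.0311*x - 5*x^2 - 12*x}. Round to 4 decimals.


f*(y) = sup_x {y*x - a*x^2 - b*x} = sup_x {(y-b)*x - a*x^2}
FOC: (y - b) - 2a*x = 0 => x* = (y - b)/(2a)
x* = (8.0311 - 12)/(2*5) = -0.3969
f*(8.0311) = (y-b)^2/(4a) = (8.0311 - 12)^2/(4*5)
= 15.7522/20 = 0.7876


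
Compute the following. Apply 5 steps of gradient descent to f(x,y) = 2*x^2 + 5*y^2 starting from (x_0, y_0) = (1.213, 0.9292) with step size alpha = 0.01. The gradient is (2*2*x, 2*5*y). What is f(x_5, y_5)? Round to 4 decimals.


Gradient descent on f(x,y) = 2*x^2 + 5*y^2.
Starting point: (1.213, 0.9292), alpha = 0.01
Step 1: grad_x = 2*2*1.213 = 4.852, grad_y = 2*5*0.9292 = 9.292
  x_1 = 1.213 - 0.01*4.852 = 1.1645
  y_1 = 0.9292 - 0.01*9.292 = 0.8363
Step 2: grad_x = 2*2*1.1645 = 4.6579, grad_y = 2*5*0.8363 = 8.3628
  x_2 = 1.1645 - 0.01*4.6579 = 1.1179
  y_2 = 0.8363 - 0.01*8.3628 = 0.7527
Step 3: grad_x = 2*2*1.1179 = 4.4716, grad_y = 2*5*0.7527 = 7.5265
  x_3 = 1.1179 - 0.01*4.4716 = 1.0732
  y_3 = 0.7527 - 0.01*7.5265 = 0.6774
Step 4: grad_x = 2*2*1.0732 = 4.2927, grad_y = 2*5*0.6774 = 6.7739
  x_4 = 1.0732 - 0.01*4.2927 = 1.0303
  y_4 = 0.6774 - 0.01*6.7739 = 0.6096
Step 5: grad_x = 2*2*1.0303 = 4.121, grad_y = 2*5*0.6096 = 6.0965
  x_5 = 1.0303 - 0.01*4.121 = 0.989
  y_5 = 0.6096 - 0.01*6.0965 = 0.5487
f(0.989, 0.5487) = 2*0.989^2 + 5*0.5487^2 = 3.4617


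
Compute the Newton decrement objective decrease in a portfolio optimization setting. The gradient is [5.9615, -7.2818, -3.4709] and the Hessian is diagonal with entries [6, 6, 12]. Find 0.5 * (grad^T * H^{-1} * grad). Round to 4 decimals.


Step 1: H is diagonal, so H^(-1) * g = [0.9936, -1.2136, -0.2892].
Step 2: g^T H^(-1) g = sum_i g_i^2 / H_ii
  = (5.9615)^2/6 + (-7.2818)^2/6 + (-3.4709)^2/12
  = 5.9232 + 8.8374 + 1.0039 = 15.7646
Step 3: Objective decrease = 0.5 * g^T H^(-1) g = 7.8823


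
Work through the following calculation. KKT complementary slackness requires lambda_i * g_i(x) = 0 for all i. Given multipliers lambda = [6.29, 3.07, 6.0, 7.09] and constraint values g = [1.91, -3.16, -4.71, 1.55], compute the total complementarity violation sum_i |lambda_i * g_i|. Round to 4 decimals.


KKT complementary slackness check:
lambda_1 * g_1 = 6.29 * 1.91 = 12.0139
lambda_2 * g_2 = 3.07 * -3.16 = -9.7012
lambda_3 * g_3 = 6.0 * -4.71 = -28.26
lambda_4 * g_4 = 7.09 * 1.55 = 10.9895
Total violation = 12.0139 + 9.7012 + 28.26 + 10.9895 = 60.9646


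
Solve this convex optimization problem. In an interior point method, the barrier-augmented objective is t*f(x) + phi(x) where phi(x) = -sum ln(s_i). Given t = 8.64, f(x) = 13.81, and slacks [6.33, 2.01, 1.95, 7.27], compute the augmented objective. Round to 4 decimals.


Step 1: Compute log-barrier.
ln values: [1.8453, 0.6981, 0.6678, 1.9838]
phi = -(1.8453 + 0.6981 + 0.6678 + 1.9838) = -5.195
Step 2: Compute augmented objective.
t*f(x) = 8.64*13.81 = 119.3184
Total = 119.3184 - 5.195 = 114.1234


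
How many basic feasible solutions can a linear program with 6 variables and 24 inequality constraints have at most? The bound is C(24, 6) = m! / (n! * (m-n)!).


Each vertex corresponds to some choice of n active constraints out of m, so the number of vertices is at most C(m, n) = m! / (n!(m-n)!).
m = 24, n = 6
Numerator: 24 * 23 * 22 * 21 * 20 * 19
Denominator: 6! = 720
C(24, 6) = 134596


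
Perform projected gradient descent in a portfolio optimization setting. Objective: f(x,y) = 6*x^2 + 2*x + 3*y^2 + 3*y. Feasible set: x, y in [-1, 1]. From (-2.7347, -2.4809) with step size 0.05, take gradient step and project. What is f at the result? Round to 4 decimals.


Step 1: Compute gradient at (-2.7347, -2.4809).
grad_x = 2*6*-2.7347 + 2 = -30.8164
grad_y = 2*3*-2.4809 + 3 = -11.8854
Step 2: Gradient step.
x_raw = -2.7347 - 0.05*-30.8164 = -1.1939
y_raw = -2.4809 - 0.05*-11.8854 = -1.8866
Step 3: Project onto [-1, 1].
x_proj = clip(-1.1939) = -1.0
y_proj = clip(-1.8866) = -1.0
Step 4: Evaluate f.
f(-1.0, -1.0) = 4.0


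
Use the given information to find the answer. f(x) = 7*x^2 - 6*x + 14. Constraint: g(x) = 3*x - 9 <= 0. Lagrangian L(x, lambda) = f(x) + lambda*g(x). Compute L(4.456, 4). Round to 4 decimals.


Step 1: Evaluate f(x).
f(4.456) = 7*4.456^2 - 6*4.456 + 14 = 126.2556
Step 2: Evaluate g(x).
g(4.456) = 3*4.456 - 9 = 4.368
Step 3: Compute Lagrangian.
L = 126.2556 + 4*4.368 = 143.7276


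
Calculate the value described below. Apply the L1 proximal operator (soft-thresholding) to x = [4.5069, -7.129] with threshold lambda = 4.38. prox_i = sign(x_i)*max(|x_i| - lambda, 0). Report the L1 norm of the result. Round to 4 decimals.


Soft-thresholding with lambda = 4.38:
prox(4.5069) = sign(4.5069)*max(|4.5069| - 4.38, 0) = 0.1269
prox(-7.129) = sign(-7.129)*max(|-7.129| - 4.38, 0) = -2.749
prox(x) = [0.1269, -2.749]
||prox(x)||_1 = 0.1269 + 2.749 = 2.8759


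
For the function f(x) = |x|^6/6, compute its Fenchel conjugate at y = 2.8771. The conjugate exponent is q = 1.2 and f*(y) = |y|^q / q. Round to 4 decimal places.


The conjugate exponent q satisfies 1/p + 1/q = 1.
p = 6, so q = 6/(6 - 1) = 1.2
|y|^q = 2.8771^1.2 = 3.5542
f*(2.8771) = 3.5542 / 1.2 = 2.9619


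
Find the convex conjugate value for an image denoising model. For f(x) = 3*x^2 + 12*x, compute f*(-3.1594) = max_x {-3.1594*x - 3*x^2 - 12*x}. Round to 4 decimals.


f*(y) = sup_x {y*x - a*x^2 - b*x} = sup_x {(y-b)*x - a*x^2}
FOC: (y - b) - 2a*x = 0 => x* = (y - b)/(2a)
x* = (-3.1594 - 12)/(2*3) = -2.5266
f*(-3.1594) = (y-b)^2/(4a) = (-3.1594 - 12)^2/(4*3)
= 229.8074/12 = 19.1506


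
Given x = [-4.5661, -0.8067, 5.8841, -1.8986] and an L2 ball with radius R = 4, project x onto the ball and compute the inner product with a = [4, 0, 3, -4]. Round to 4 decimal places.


Step 1: Compute ||x|| (intermediates to 6 decimals).
||x|| = sqrt((-4.5661)^2 + (-0.8067)^2 + 5.8841^2 + (-1.8986)^2) = 7.728347
Step 2: Project.
Since ||x|| > R, scale = R/||x|| = 4/7.728347 = 0.517575, proj(x) = scale * x
proj(x) = [-2.363299, -0.417528, 3.045463, -0.982668]
Step 3: Dot product.
a^T * proj(x) = 4*(-2.363299) + 0*(-0.417528) + 3*3.045463 - 4*(-0.982668) = 3.6139


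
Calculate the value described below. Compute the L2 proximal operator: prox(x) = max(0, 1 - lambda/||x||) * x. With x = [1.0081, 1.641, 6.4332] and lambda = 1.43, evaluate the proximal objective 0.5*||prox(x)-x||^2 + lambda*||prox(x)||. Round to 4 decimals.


Step 1: Compute ||x||.
||x|| = 6.7153
Step 2: Compute scaling factor.
scale = max(0, 1 - 1.43/6.7153) = 0.7871
Step 3: prox(x) = [0.7934, 1.2916, 5.0633]
||prox(x)|| = 5.2853
Step 4: Proximal objective.
0.5*||prox-x||^2 = 1.0225
lambda*||prox|| = 7.558
Total = 8.5804


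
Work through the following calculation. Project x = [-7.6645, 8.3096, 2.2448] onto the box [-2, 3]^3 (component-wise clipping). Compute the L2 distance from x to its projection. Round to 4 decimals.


Project each component onto [-2, 3].
clip(-7.6645) = -2.0, clip(8.3096) = 3.0, clip(2.2448) = 2.2448
Projection = [-2.0, 3.0, 2.2448]
Squared diffs: [32.0866, 28.1919, 0.0]
Distance = sqrt(60.2785) = 7.7639


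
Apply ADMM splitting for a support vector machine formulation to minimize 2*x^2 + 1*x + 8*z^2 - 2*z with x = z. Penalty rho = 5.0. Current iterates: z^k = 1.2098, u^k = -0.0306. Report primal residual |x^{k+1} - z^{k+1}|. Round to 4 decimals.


ADMM iteration with rho = 5.0, z^k = 1.2098, u^k = -0.0306
Step 1: x-update.
Minimize 2*x^2 + 1*x + (5.0/2)*(x - 1.2098 - 0.0306)^2
FOC: (2*2 + 5.0)*x = -1 + 5.0*(1.2098 + 0.0306)
x^{k+1} = 0.578
Step 2: z-update.
Minimize 8*z^2 - 2*z + (5.0/2)*(0.578 - z - 0.0306)^2
FOC: (2*8 + 5.0)*z = 2 + 5.0*(0.578 - 0.0306)
z^{k+1} = 0.2256
Step 3: u-update.
u^{k+1} = -0.0306 + 0.578 - 0.2256 = 0.3218
Step 4: Primal residual = |0.578 - 0.2256| = 0.3524


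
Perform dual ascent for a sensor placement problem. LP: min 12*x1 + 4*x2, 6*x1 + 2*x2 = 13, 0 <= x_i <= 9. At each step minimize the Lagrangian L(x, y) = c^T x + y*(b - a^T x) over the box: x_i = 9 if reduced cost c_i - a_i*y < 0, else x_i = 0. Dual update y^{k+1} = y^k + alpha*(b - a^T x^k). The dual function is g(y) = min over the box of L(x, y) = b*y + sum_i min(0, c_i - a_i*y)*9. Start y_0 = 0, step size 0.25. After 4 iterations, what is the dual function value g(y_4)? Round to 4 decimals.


Dual ascent for LP: min 12*x1 + 4*x2, 6*x1 + 2*x2 = 13, 0 <= x_i <= 9
Step 1: y^k = 0.0, reduced costs: (12.0, 4.0)
  x^k = (0.0, 0.0), subgradient = b - a^T x = 13.0
  y^{k+1} = 0.0 + 0.25*13.0 = 3.25
Step 2: y^k = 3.25, reduced costs: (-7.5, -2.5)
  x^k = (9.0, 9.0), subgradient = b - a^T x = -59.0
  y^{k+1} = 3.25 + 0.25*-59.0 = -11.5
Step 3: y^k = -11.5, reduced costs: (81.0, 27.0)
  x^k = (0.0, 0.0), subgradient = b - a^T x = 13.0
  y^{k+1} = -11.5 + 0.25*13.0 = -8.25
Step 4: y^k = -8.25, reduced costs: (61.5, 20.5)
  x^k = (0.0, 0.0), subgradient = b - a^T x = 13.0
  y^{k+1} = -8.25 + 0.25*13.0 = -5.0
Dual objective at y_4 = -5.0: reduced costs (42.0, 14.0), box minimizer x = (0.0, 0.0)
g(y_4) = b*y + (c1 - a1*y)*x1 + (c2 - a2*y)*x2 = 13*(-5.0) + 42.0*0.0 + 14.0*0.0 = -65.0 + 0.0 + 0.0 = -65.0


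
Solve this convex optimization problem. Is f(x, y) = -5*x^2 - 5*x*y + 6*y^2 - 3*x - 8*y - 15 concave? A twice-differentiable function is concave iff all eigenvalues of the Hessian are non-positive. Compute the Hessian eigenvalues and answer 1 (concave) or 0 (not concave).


The Hessian of f(x,y) = -5*x^2 - 5*x*y + 6*y^2 - 3*x - 8*y - 15 is:
H = [[-10, -5], [-5, 12]]
Trace = -10 + 12 = 2
Determinant = -10*12 - (-5)^2 = -145
Discriminant = (2)^2 - 4*-145 = 584.0
Eigenvalues: lambda_1 = -11.083, lambda_2 = 13.083
The function is not concave.

0


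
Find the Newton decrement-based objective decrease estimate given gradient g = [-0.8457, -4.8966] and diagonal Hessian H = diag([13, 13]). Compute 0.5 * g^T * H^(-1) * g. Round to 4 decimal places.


Step 1: H is diagonal, so H^(-1) * g = [-0.0651, -0.3767].
Step 2: g^T H^(-1) g = sum_i g_i^2 / H_ii
  = (-0.8457)^2/13 + (-4.8966)^2/13
  = 0.055 + 1.8444 = 1.8994
Step 3: Objective decrease = 0.5 * g^T H^(-1) g = 0.9497


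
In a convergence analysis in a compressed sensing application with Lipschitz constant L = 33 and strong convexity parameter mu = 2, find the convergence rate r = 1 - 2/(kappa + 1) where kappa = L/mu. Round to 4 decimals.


Step 1: Compute the condition number.
kappa = L/mu = 33/2 = 16.5
Step 2: Compute the convergence rate.
r = 1 - 2/(kappa + 1) = 1 - 2*mu/(L + mu) = (L - mu)/(L + mu) = 31/35 = 0.8857


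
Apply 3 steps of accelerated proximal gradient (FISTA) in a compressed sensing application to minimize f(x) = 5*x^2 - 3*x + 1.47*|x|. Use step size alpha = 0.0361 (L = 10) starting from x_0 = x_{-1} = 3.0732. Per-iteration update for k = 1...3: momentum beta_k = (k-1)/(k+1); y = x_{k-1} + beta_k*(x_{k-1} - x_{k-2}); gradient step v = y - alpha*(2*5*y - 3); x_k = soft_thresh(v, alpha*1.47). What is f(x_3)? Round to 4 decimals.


FISTA on f(x) = 5*x^2 - 3*x + 1.47*|x|
L = 10, alpha = 0.0361
Iteration 1: beta = 0.0, y = 3.0732 + 0.0*(3.0732 - 3.0732) = 3.0732
  grad(y) = 27.732, v = y - alpha*grad = 2.0721
  prox(v) = soft_thresh(2.0721, 0.0531) = 2.019
Iteration 2: beta = 0.3333, y = 2.019 + 0.3333*(2.019 - 3.0732) = 1.6676
  grad(y) = 13.6761, v = y - alpha*grad = 1.1739
  prox(v) = soft_thresh(1.1739, 0.0531) = 1.1208
Iteration 3: beta = 0.5, y = 1.1208 + 0.5*(1.1208 - 2.019) = 0.6718
  grad(y) = 3.7175, v = y - alpha*grad = 0.5375
  prox(v) = soft_thresh(0.5375, 0.0531) = 0.4845
f(x_3) = 5*0.4845^2 - 3*0.4845 + 1.47*|0.4845| = 0.4324


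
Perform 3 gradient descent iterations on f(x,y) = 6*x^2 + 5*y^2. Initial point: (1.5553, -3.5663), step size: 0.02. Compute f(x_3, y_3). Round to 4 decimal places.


Gradient descent on f(x,y) = 6*x^2 + 5*y^2.
Starting point: (1.5553, -3.5663), alpha = 0.02
Step 1: grad_x = 2*6*1.5553 = 18.6636, grad_y = 2*5*-3.5663 = -35.663
  x_1 = 1.5553 - 0.02*18.6636 = 1.182
  y_1 = -3.5663 - 0.02*-35.663 = -2.853
Step 2: grad_x = 2*6*1.182 = 14.1843, grad_y = 2*5*-2.853 = -28.5304
  x_2 = 1.182 - 0.02*14.1843 = 0.8983
  y_2 = -2.853 - 0.02*-28.5304 = -2.2824
Step 3: grad_x = 2*6*0.8983 = 10.7801, grad_y = 2*5*-2.2824 = -22.8243
  x_3 = 0.8983 - 0.02*10.7801 = 0.6827
  y_3 = -2.2824 - 0.02*-22.8243 = -1.8259
f(0.6827, -1.8259) = 6*0.6827^2 + 5*(-1.8259)^2 = 19.4672


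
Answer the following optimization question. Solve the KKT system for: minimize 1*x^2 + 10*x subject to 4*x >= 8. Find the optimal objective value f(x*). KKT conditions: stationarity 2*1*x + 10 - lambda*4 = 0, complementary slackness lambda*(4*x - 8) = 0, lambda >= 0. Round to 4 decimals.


Step 1: Try lambda = 0 (constraint inactive).
x_unc = -10/(2*1) = -5.0
Check: 4*-5.0 = -20.0 < 8 -- violated!
Step 2: Constraint must be active: 4*x = 8
x* = 8/4 = 2.0
lambda = (2*1*2.0 + 10)/4 = 3.5
Step 3: Compute optimal value.
f(x*) = 1*2.0^2 + 10*2.0 = 24.0


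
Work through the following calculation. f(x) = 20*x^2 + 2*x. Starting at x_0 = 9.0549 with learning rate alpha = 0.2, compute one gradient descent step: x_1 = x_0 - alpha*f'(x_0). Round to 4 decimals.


We compute the gradient at x_0 and apply the update.
f'(x) = 40*x + 2
f'(9.0549) = 40*9.0549 + 2 = 364.196
x_1 = 9.0549 - 0.2*364.196 = -63.7843


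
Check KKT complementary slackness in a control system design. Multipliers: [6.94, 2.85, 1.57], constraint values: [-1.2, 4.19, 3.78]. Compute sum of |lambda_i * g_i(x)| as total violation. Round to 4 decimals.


KKT complementary slackness check:
lambda_1 * g_1 = 6.94 * -1.2 = -8.328
lambda_2 * g_2 = 2.85 * 4.19 = 11.9415
lambda_3 * g_3 = 1.57 * 3.78 = 5.9346
Total violation = 8.328 + 11.9415 + 5.9346 = 26.2041


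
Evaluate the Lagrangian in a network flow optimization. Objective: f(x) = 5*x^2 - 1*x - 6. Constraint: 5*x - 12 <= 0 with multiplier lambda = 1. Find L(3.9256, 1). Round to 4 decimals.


Step 1: Evaluate f(x).
f(3.9256) = 5*3.9256^2 - 1*3.9256 - 6 = 67.1261
Step 2: Evaluate g(x).
g(3.9256) = 5*3.9256 - 12 = 7.628
Step 3: Compute Lagrangian.
L = 67.1261 + 1*7.628 = 74.7541


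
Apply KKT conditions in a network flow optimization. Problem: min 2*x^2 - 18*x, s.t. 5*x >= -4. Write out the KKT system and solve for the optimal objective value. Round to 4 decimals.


Step 1: Try lambda = 0 (constraint inactive).
Stationarity: 2*2*x - 18 = 0
x* = 18/(2*2) = 4.5
Check constraint: 5*4.5 = 22.5 >= -4 -- satisfied.
Step 2: Compute optimal value.
f(x*) = 2*4.5^2 - 18*4.5 = -40.5


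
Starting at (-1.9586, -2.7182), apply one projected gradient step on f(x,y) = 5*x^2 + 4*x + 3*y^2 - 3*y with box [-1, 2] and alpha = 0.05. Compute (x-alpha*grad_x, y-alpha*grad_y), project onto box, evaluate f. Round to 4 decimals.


Step 1: Compute gradient at (-1.9586, -2.7182).
grad_x = 2*5*-1.9586 + 4 = -15.586
grad_y = 2*3*-2.7182 - 3 = -19.3092
Step 2: Gradient step.
x_raw = -1.9586 - 0.05*-15.586 = -1.1793
y_raw = -2.7182 - 0.05*-19.3092 = -1.7527
Step 3: Project onto [-1, 2].
x_proj = clip(-1.1793) = -1.0
y_proj = clip(-1.7527) = -1.0
Step 4: Evaluate f.
f(-1.0, -1.0) = 7.0


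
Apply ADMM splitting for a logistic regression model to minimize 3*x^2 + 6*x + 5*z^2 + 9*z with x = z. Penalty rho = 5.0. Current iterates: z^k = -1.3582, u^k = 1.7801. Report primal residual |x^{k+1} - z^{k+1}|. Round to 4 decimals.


ADMM iteration with rho = 5.0, z^k = -1.3582, u^k = 1.7801
Step 1: x-update.
Minimize 3*x^2 + 6*x + (5.0/2)*(x + 1.3582 + 1.7801)^2
FOC: (2*3 + 5.0)*x = -6 + 5.0*(-1.3582 - 1.7801)
x^{k+1} = -1.972
Step 2: z-update.
Minimize 5*z^2 + 9*z + (5.0/2)*(-1.972 - z + 1.7801)^2
FOC: (2*5 + 5.0)*z = -9 + 5.0*(-1.972 + 1.7801)
z^{k+1} = -0.664
Step 3: u-update.
u^{k+1} = 1.7801 - 1.972 + 0.664 = 0.4721
Step 4: Primal residual = |-1.972 + 0.664| = 1.308
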